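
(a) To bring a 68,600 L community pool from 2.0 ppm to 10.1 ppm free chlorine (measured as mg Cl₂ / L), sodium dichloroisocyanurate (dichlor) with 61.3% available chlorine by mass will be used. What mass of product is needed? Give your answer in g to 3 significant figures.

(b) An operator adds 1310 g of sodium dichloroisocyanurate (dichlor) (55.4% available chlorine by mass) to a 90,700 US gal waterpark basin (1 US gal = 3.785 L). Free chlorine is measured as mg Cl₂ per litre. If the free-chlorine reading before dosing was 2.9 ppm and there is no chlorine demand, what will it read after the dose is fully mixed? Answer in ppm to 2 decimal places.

(a) Chlorine deficit: 10.1 − 2.0 = 8.1 ppm = 8.1 mg/L as Cl₂.
(a) Cl₂ equivalent needed: 8.1 mg/L × 68,600 L = 555,700 mg = 555.7 g.
(a) Product at 61.3% available chlorine: 555.7 / 0.613 = 906.5 g.

(b) Volume: 90,700 US gal × 3.785 L/gal = 343,300 L.
(b) Available chlorine delivered: 1310 g × 0.554 = 725.7 g as Cl₂.
(b) Concentration rise: 725.7 g / 343,300 L = 2.114 mg/L = 2.11 ppm.
(b) Final FC: 2.9 + 2.11 = 5.01 ppm.

(a) 906 g; (b) 5.01 ppm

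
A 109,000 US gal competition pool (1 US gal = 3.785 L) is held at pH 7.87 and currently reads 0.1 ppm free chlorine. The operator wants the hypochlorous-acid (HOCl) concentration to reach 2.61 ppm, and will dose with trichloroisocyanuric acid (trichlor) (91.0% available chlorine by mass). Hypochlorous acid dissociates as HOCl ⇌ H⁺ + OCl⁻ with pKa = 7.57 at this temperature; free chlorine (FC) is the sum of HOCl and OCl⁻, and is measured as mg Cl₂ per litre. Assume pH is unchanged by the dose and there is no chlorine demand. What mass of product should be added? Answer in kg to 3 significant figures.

Volume: 109,000 US gal × 3.785 L/gal = 412,565 L.
[OCl⁻]/[HOCl] = 10^(pH − pKa) = 10^(7.87 − 7.57) = 1.995; fraction as HOCl = 1/(1 + 1.995) = 0.3339.
Free chlorine required for 2.61 ppm HOCl: 2.61 / 0.3339 = 7.818 ppm.
FC to add: 7.818 − 0.1 = 7.718 mg/L as Cl₂.
Cl₂ equivalent: 7.718 mg/L × 412,565 L = 3184 g.
Product at 91.0% available Cl: 3184 / 0.91 = 3499 g.

3.50 kg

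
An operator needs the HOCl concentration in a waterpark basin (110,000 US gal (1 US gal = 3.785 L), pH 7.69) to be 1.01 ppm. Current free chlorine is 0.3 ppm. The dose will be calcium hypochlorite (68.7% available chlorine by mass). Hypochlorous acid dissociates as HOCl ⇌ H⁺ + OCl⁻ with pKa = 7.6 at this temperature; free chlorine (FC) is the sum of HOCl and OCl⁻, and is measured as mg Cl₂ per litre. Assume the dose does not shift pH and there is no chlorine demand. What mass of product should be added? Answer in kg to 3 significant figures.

Volume: 110,000 US gal × 3.785 L/gal = 416,350 L.
[OCl⁻]/[HOCl] = 10^(pH − pKa) = 10^(7.69 − 7.6) = 1.23; fraction as HOCl = 1/(1 + 1.23) = 0.4484.
Free chlorine required for 1.01 ppm HOCl: 1.01 / 0.4484 = 2.253 ppm.
FC to add: 2.253 − 0.3 = 1.953 mg/L as Cl₂.
Cl₂ equivalent: 1.953 mg/L × 416,350 L = 813 g.
Product at 68.7% available Cl: 813 / 0.687 = 1183 g.

1.18 kg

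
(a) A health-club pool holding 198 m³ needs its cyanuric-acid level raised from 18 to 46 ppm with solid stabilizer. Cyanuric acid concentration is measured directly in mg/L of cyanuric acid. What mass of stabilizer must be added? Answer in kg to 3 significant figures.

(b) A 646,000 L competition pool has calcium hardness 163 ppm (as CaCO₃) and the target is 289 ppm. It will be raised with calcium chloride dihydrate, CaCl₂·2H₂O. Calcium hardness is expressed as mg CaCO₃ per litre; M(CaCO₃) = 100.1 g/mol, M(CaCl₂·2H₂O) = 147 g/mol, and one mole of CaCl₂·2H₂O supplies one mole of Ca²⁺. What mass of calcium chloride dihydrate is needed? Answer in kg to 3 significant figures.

(a) 5.54 kg; (b) 120 kg

(a) Volume: 198 m³ = 198,000 L.
(a) CYA to add: (46 − 18) = 28 mg/L × 198,000 L = 5544 g cyanuric acid.

(b) Hardness to add: (289 − 163) = 126 mg/L as CaCO₃ × 646,000 L = 81,400 g as CaCO₃.
(b) Moles of Ca²⁺ (1 mol Ca²⁺ ≡ 1 mol CaCO₃): 81,400 / 100.1 g/mol = 813.1 mol.
(b) Mass of CaCl₂·2H₂O: 813.1 × 147 = 119,500 g.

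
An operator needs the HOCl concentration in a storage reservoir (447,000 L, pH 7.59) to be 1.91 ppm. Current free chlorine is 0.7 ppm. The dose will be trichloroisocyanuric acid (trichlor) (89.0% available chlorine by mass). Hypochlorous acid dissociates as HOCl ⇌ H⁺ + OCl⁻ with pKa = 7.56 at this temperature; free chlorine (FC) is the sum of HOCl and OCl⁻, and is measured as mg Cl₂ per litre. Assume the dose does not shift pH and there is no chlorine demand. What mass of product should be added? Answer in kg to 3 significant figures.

[OCl⁻]/[HOCl] = 10^(pH − pKa) = 10^(7.59 − 7.56) = 1.072; fraction as HOCl = 1/(1 + 1.072) = 0.4827.
Free chlorine required for 1.91 ppm HOCl: 1.91 / 0.4827 = 3.957 ppm.
FC to add: 3.957 − 0.7 = 3.257 mg/L as Cl₂.
Cl₂ equivalent: 3.257 mg/L × 447,000 L = 1456 g.
Product at 89.0% available Cl: 1456 / 0.89 = 1636 g.

1.64 kg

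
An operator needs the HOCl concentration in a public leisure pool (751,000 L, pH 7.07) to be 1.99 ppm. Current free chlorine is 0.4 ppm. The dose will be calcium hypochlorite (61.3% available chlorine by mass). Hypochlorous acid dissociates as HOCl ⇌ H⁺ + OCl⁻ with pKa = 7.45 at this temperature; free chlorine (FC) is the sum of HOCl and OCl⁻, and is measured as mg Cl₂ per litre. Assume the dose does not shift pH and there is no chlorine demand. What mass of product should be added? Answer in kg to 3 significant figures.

2.96 kg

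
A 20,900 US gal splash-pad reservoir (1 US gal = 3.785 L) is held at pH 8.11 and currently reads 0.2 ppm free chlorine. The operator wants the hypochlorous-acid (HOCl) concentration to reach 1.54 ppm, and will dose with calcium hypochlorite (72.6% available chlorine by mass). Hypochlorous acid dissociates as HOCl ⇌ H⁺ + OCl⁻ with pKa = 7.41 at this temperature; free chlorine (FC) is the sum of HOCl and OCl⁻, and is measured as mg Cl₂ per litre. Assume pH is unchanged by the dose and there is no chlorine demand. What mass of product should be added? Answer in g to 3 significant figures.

Volume: 20,900 US gal × 3.785 L/gal = 79,106 L.
[OCl⁻]/[HOCl] = 10^(pH − pKa) = 10^(8.11 − 7.41) = 5.012; fraction as HOCl = 1/(1 + 5.012) = 0.1663.
Free chlorine required for 1.54 ppm HOCl: 1.54 / 0.1663 = 9.258 ppm.
FC to add: 9.258 − 0.2 = 9.058 mg/L as Cl₂.
Cl₂ equivalent: 9.058 mg/L × 79,106 L = 716.6 g.
Product at 72.6% available Cl: 716.6 / 0.726 = 987 g.

987 g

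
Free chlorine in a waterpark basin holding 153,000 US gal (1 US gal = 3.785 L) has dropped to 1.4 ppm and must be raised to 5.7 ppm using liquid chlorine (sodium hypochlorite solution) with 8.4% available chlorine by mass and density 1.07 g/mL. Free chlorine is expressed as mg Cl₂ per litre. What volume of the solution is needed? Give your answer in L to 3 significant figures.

Volume: 153,000 US gal × 3.785 L/gal = 579,105 L.
Chlorine deficit: 5.7 − 1.4 = 4.3 ppm = 4.3 mg/L as Cl₂.
Cl₂ equivalent needed: 4.3 mg/L × 579,105 L = 2,490,000 mg = 2490 g.
Product at 8.4% available chlorine: 2490 / 0.084 = 29,640 g.
Volume at density 1.07 g/mL: 29,640 g ÷ 1.07 g/mL = 27,710 mL.

27.7 L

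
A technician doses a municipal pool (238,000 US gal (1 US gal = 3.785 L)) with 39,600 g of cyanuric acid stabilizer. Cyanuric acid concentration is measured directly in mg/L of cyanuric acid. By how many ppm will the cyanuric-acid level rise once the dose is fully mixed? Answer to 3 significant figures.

44.0 ppm

Volume: 238,000 US gal × 3.785 L/gal = 900,830 L.
Rise: 39,600 g / 900,830 L × 1000 = 43.96 mg/L.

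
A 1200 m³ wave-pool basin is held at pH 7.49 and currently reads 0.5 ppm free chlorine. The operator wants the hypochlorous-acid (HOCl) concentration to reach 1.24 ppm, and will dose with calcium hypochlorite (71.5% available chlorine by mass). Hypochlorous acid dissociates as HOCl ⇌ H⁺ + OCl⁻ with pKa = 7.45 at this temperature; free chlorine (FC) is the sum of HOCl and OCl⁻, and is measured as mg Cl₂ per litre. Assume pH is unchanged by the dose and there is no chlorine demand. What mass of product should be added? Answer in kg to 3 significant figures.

Volume: 1200 m³ = 1,200,000 L.
[OCl⁻]/[HOCl] = 10^(pH − pKa) = 10^(7.49 − 7.45) = 1.096; fraction as HOCl = 1/(1 + 1.096) = 0.477.
Free chlorine required for 1.24 ppm HOCl: 1.24 / 0.477 = 2.6 ppm.
FC to add: 2.6 − 0.5 = 2.1 mg/L as Cl₂.
Cl₂ equivalent: 2.1 mg/L × 1,200,000 L = 2520 g.
Product at 71.5% available Cl: 2520 / 0.715 = 3524 g.

3.52 kg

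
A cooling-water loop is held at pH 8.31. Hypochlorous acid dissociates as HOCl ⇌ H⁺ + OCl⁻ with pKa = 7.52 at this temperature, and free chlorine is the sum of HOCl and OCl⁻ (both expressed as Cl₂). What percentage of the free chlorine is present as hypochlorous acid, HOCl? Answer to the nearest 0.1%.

14.0%

[OCl⁻]/[HOCl] = 10^(pH − pKa) = 10^(8.31 − 7.52) = 10^0.79 = 6.166.
Fraction as HOCl = 1 / (1 + 6.166) = 0.1395.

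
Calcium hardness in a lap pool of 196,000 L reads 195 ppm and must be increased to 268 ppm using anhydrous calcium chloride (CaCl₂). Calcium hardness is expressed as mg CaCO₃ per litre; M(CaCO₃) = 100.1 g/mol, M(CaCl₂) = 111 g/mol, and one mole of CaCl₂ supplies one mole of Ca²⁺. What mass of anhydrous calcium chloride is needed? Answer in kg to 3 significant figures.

Hardness to add: (268 − 195) = 73 mg/L as CaCO₃ × 196,000 L = 14,310 g as CaCO₃.
Moles of Ca²⁺ (1 mol Ca²⁺ ≡ 1 mol CaCO₃): 14,310 / 100.1 g/mol = 142.9 mol.
Mass of CaCl₂: 142.9 × 111 = 15,870 g.

15.9 kg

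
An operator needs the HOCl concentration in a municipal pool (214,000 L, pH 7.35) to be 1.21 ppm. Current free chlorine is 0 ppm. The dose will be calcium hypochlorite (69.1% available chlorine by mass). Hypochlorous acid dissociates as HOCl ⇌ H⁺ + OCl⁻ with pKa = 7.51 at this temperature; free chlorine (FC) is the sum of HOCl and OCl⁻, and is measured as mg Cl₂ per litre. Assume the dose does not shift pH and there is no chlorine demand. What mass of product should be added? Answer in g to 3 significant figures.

634 g

[OCl⁻]/[HOCl] = 10^(pH − pKa) = 10^(7.35 − 7.51) = 0.6918; fraction as HOCl = 1/(1 + 0.6918) = 0.5911.
Free chlorine required for 1.21 ppm HOCl: 1.21 / 0.5911 = 2.047 ppm.
FC to add: 2.047 − 0 = 2.047 mg/L as Cl₂.
Cl₂ equivalent: 2.047 mg/L × 214,000 L = 438.1 g.
Product at 69.1% available Cl: 438.1 / 0.691 = 634 g.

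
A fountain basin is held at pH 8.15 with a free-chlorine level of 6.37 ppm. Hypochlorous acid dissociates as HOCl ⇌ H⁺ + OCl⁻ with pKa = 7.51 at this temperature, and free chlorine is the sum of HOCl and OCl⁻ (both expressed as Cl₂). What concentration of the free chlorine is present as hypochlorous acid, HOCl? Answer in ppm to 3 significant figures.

1.19 ppm

[OCl⁻]/[HOCl] = 10^(pH − pKa) = 10^(8.15 − 7.51) = 10^0.64 = 4.365.
Fraction as HOCl = 1 / (1 + 4.365) = 0.1864.
HOCl = 0.1864 × 6.37 ppm = 1.187 ppm.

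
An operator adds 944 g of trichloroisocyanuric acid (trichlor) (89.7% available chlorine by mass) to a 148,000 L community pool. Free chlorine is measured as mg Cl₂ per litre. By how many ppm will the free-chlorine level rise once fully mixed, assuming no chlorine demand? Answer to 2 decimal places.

5.72 ppm

Available chlorine delivered: 944 g × 0.897 = 846.8 g as Cl₂.
Concentration rise: 846.8 g / 148,000 L = 5.721 mg/L = 5.72 ppm.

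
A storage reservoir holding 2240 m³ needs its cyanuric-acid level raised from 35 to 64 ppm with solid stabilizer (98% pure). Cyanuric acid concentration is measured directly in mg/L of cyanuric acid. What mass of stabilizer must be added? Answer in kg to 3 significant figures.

Volume: 2240 m³ = 2,240,000 L.
CYA to add: (64 − 35) = 29 mg/L × 2,240,000 L = 64,960 g cyanuric acid.
At 98% purity: 64,960 / 0.98 = 66,290 g product.

66.3 kg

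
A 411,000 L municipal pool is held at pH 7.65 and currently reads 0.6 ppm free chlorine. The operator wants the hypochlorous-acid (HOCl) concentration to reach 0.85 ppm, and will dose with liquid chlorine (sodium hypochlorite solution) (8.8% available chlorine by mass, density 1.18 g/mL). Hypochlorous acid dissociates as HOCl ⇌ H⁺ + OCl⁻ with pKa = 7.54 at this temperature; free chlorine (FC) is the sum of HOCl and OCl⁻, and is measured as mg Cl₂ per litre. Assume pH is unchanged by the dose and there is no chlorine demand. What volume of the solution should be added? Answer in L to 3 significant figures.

[OCl⁻]/[HOCl] = 10^(pH − pKa) = 10^(7.65 − 7.54) = 1.288; fraction as HOCl = 1/(1 + 1.288) = 0.437.
Free chlorine required for 0.85 ppm HOCl: 0.85 / 0.437 = 1.945 ppm.
FC to add: 1.945 − 0.6 = 1.345 mg/L as Cl₂.
Cl₂ equivalent: 1.345 mg/L × 411,000 L = 552.8 g.
Product at 8.8% available Cl: 552.8 / 0.088 = 6282 g.
Volume: 6282 g ÷ 1.18 g/mL = 5324 mL.

5.32 L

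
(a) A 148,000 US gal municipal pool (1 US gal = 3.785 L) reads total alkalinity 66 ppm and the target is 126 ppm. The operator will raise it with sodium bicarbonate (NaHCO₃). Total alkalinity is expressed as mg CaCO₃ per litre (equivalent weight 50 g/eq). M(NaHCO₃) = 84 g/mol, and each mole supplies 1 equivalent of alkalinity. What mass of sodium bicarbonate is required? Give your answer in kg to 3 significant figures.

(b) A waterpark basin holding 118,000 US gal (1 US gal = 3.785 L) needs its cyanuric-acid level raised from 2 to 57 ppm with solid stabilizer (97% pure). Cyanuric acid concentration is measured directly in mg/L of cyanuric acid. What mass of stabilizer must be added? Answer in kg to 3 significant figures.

(a) 56.5 kg; (b) 25.3 kg

(a) Volume: 148,000 US gal × 3.785 L/gal = 560,180 L.
(a) Alkalinity to add: (126 − 66) = 60 mg/L as CaCO₃ × 560,180 L = 33,610 g as CaCO₃.
(a) Equivalents: 33,610 g ÷ 50 g/eq = 672.2 eq.
(a) NaHCO₃ supplies 1 eq per mole → 672.2 mol.
(a) Mass: 672.2 mol × 84 g/mol = 56,470 g.

(b) Volume: 118,000 US gal × 3.785 L/gal = 446,630 L.
(b) CYA to add: (57 − 2) = 55 mg/L × 446,630 L = 24,560 g cyanuric acid.
(b) At 97% purity: 24,560 / 0.97 = 25,320 g product.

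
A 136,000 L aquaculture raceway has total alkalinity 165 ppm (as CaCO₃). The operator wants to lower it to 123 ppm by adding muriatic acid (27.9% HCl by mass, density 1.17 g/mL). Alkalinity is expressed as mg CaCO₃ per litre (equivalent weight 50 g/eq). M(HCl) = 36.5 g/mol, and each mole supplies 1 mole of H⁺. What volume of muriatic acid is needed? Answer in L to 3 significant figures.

12.8 L

Alkalinity to neutralize: (165 − 123) = 42 mg/L as CaCO₃ × 136,000 L = 5712 g as CaCO₃.
Equivalents of H⁺ required: 5712 ÷ 50 g/eq = 114.2 eq = 114.2 mol HCl.
Mass of HCl: 114.2 × 36.5 = 4170 g.
Mass of 27.9% solution: 4170 / 0.279 = 14,950 g.
Volume: 14,950 g ÷ 1.17 g/mL = 12,770 mL.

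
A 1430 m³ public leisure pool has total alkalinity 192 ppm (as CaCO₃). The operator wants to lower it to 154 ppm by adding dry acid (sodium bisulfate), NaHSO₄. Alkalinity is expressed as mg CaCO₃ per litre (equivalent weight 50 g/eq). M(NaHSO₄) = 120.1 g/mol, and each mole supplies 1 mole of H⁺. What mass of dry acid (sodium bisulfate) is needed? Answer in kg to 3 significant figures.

Volume: 1430 m³ = 1,430,000 L.
Alkalinity to neutralize: (192 − 154) = 38 mg/L as CaCO₃ × 1,430,000 L = 54,340 g as CaCO₃.
Equivalents of H⁺ required: 54,340 ÷ 50 g/eq = 1087 eq = 1087 mol NaHSO₄.
Mass of NaHSO₄: 1087 × 120.1 = 130,500 g.

131 kg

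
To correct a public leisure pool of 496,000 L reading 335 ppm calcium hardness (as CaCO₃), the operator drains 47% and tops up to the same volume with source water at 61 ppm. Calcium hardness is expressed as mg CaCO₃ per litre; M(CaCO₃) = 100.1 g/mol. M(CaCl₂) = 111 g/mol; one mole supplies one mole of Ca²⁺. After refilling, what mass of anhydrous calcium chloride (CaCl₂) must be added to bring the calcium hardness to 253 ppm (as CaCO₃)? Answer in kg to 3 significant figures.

25.7 kg

After draining 47% and refilling: 335 × 0.53 + 61 × 0.47 = 206.22 ppm.
Deficit to target: 253 − 206.22 = 46.78 mg/L.
As CaCO₃: 46.78 mg/L × 496,000 L = 23,200 g; ÷ 100.1 = 231.8 mol Ca²⁺.
Mass: 231.8 × 111 = 25,730 g.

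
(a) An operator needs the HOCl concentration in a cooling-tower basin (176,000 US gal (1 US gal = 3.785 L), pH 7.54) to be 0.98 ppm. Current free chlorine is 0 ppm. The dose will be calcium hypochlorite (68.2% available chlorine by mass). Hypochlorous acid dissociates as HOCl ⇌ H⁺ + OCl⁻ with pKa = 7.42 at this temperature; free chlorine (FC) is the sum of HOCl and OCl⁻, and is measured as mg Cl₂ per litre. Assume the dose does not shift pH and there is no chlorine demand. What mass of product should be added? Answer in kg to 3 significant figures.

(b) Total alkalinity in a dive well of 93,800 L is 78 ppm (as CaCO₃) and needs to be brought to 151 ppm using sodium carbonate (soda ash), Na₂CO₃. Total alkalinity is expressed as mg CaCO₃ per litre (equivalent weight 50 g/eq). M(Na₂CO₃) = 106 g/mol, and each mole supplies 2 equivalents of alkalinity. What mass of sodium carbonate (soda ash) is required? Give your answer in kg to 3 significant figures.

(a) Volume: 176,000 US gal × 3.785 L/gal = 666,160 L.
(a) [OCl⁻]/[HOCl] = 10^(pH − pKa) = 10^(7.54 − 7.42) = 1.318; fraction as HOCl = 1/(1 + 1.318) = 0.4314.
(a) Free chlorine required for 0.98 ppm HOCl: 0.98 / 0.4314 = 2.272 ppm.
(a) FC to add: 2.272 − 0 = 2.272 mg/L as Cl₂.
(a) Cl₂ equivalent: 2.272 mg/L × 666,160 L = 1513 g.
(a) Product at 68.2% available Cl: 1513 / 0.682 = 2219 g.

(b) Alkalinity to add: (151 − 78) = 73 mg/L as CaCO₃ × 93,800 L = 6847 g as CaCO₃.
(b) Equivalents: 6847 g ÷ 50 g/eq = 136.9 eq.
(b) Each mole of Na₂CO₃ supplies 2 eq, so 136.9 / 2 = 68.47 mol.
(b) Mass: 68.47 mol × 106 g/mol = 7258 g.

(a) 2.22 kg; (b) 7.26 kg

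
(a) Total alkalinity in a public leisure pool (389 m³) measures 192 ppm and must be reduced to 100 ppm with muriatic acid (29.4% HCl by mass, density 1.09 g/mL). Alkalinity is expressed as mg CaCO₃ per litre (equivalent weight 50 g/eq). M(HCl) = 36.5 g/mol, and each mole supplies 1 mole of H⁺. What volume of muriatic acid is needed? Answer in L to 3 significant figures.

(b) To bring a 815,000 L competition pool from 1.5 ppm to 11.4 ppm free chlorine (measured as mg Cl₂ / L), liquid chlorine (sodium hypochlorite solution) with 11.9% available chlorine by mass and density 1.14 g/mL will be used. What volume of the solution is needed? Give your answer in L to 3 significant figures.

(a) 81.5 L; (b) 59.5 L

(a) Volume: 389 m³ = 389,000 L.
(a) Alkalinity to neutralize: (192 − 100) = 92 mg/L as CaCO₃ × 389,000 L = 35,790 g as CaCO₃.
(a) Equivalents of H⁺ required: 35,790 ÷ 50 g/eq = 715.8 eq = 715.8 mol HCl.
(a) Mass of HCl: 715.8 × 36.5 = 26,130 g.
(a) Mass of 29.4% solution: 26,130 / 0.294 = 88,860 g.
(a) Volume: 88,860 g ÷ 1.09 g/mL = 81,520 mL.

(b) Chlorine deficit: 11.4 − 1.5 = 9.9 ppm = 9.9 mg/L as Cl₂.
(b) Cl₂ equivalent needed: 9.9 mg/L × 815,000 L = 8,068,000 mg = 8068 g.
(b) Product at 11.9% available chlorine: 8068 / 0.119 = 67,800 g.
(b) Volume at density 1.14 g/mL: 67,800 g ÷ 1.14 g/mL = 59,480 mL.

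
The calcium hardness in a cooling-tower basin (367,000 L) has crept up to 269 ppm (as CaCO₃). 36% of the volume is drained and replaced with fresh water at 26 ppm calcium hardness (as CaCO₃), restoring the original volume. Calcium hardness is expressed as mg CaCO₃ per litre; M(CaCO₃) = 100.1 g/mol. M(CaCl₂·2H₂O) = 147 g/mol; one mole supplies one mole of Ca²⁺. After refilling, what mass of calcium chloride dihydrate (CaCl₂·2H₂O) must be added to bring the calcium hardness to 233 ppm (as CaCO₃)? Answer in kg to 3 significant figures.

27.7 kg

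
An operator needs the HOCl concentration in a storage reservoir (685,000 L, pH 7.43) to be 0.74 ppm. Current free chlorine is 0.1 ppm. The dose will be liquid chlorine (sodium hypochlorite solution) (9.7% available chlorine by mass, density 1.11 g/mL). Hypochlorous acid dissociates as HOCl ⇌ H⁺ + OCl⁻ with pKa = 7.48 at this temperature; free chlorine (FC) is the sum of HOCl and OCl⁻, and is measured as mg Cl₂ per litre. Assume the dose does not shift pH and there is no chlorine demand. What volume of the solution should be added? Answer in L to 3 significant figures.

8.27 L

[OCl⁻]/[HOCl] = 10^(pH − pKa) = 10^(7.43 − 7.48) = 0.8913; fraction as HOCl = 1/(1 + 0.8913) = 0.5288.
Free chlorine required for 0.74 ppm HOCl: 0.74 / 0.5288 = 1.4 ppm.
FC to add: 1.4 − 0.1 = 1.3 mg/L as Cl₂.
Cl₂ equivalent: 1.3 mg/L × 685,000 L = 890.2 g.
Product at 9.7% available Cl: 890.2 / 0.097 = 9177 g.
Volume: 9177 g ÷ 1.11 g/mL = 8268 mL.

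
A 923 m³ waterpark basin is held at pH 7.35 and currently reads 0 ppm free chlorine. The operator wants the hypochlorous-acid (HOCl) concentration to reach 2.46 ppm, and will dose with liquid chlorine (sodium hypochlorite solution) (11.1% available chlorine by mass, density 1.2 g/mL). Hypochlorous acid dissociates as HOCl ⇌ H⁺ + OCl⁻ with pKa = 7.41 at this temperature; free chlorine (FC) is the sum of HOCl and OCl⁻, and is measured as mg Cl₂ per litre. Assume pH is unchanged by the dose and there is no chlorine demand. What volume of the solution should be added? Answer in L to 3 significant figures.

Volume: 923 m³ = 923,000 L.
[OCl⁻]/[HOCl] = 10^(pH − pKa) = 10^(7.35 − 7.41) = 0.871; fraction as HOCl = 1/(1 + 0.871) = 0.5345.
Free chlorine required for 2.46 ppm HOCl: 2.46 / 0.5345 = 4.603 ppm.
FC to add: 4.603 − 0 = 4.603 mg/L as Cl₂.
Cl₂ equivalent: 4.603 mg/L × 923,000 L = 4248 g.
Product at 11.1% available Cl: 4248 / 0.111 = 38,270 g.
Volume: 38,270 g ÷ 1.2 g/mL = 31,890 mL.

31.9 L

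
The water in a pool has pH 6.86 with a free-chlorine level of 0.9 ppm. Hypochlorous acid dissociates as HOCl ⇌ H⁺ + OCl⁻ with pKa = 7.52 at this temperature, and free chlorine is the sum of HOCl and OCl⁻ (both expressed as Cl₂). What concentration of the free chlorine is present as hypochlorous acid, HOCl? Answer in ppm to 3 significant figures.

0.738 ppm

[OCl⁻]/[HOCl] = 10^(pH − pKa) = 10^(6.86 − 7.52) = 10^-0.66 = 0.2188.
Fraction as HOCl = 1 / (1 + 0.2188) = 0.8205.
HOCl = 0.8205 × 0.9 ppm = 0.7384 ppm.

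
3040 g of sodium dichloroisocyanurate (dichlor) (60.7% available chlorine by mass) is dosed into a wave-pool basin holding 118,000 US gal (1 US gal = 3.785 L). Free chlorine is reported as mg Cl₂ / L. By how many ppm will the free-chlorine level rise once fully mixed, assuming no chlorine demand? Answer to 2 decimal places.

Volume: 118,000 US gal × 3.785 L/gal = 446,630 L.
Available chlorine delivered: 3040 g × 0.607 = 1845 g as Cl₂.
Concentration rise: 1845 g / 446,630 L = 4.132 mg/L = 4.13 ppm.

4.13 ppm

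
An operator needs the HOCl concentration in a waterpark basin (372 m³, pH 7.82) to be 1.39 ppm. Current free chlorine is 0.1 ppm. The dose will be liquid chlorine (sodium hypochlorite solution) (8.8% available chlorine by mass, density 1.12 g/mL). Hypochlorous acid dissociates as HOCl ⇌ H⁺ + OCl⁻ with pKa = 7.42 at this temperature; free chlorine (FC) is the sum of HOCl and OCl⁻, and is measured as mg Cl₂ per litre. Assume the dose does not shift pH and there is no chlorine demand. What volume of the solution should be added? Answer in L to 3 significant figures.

Volume: 372 m³ = 372,000 L.
[OCl⁻]/[HOCl] = 10^(pH − pKa) = 10^(7.82 − 7.42) = 2.512; fraction as HOCl = 1/(1 + 2.512) = 0.2847.
Free chlorine required for 1.39 ppm HOCl: 1.39 / 0.2847 = 4.882 ppm.
FC to add: 4.882 − 0.1 = 4.782 mg/L as Cl₂.
Cl₂ equivalent: 4.782 mg/L × 372,000 L = 1779 g.
Product at 8.8% available Cl: 1779 / 0.088 = 20,210 g.
Volume: 20,210 g ÷ 1.12 g/mL = 18,050 mL.

18.0 L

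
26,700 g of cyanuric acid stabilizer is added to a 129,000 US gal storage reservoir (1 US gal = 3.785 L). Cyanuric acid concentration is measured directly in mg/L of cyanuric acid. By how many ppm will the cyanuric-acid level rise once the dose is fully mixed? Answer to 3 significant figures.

54.7 ppm

Volume: 129,000 US gal × 3.785 L/gal = 488,265 L.
Rise: 26,700 g / 488,265 L × 1000 = 54.68 mg/L.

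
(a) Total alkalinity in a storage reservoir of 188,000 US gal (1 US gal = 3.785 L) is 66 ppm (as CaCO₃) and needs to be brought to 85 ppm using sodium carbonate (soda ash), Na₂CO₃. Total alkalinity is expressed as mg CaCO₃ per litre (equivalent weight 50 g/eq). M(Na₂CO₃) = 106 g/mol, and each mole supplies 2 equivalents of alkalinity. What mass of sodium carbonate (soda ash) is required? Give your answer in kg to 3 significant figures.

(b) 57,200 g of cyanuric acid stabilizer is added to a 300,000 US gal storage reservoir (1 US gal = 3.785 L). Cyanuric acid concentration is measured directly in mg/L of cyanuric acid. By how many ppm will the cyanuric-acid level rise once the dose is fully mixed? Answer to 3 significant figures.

(a) Volume: 188,000 US gal × 3.785 L/gal = 711,580 L.
(a) Alkalinity to add: (85 − 66) = 19 mg/L as CaCO₃ × 711,580 L = 13,520 g as CaCO₃.
(a) Equivalents: 13,520 g ÷ 50 g/eq = 270.4 eq.
(a) Each mole of Na₂CO₃ supplies 2 eq, so 270.4 / 2 = 135.2 mol.
(a) Mass: 135.2 mol × 106 g/mol = 14,330 g.

(b) Volume: 300,000 US gal × 3.785 L/gal = 1,135,500 L.
(b) Rise: 57,200 g / 1,135,500 L × 1000 = 50.37 mg/L.

(a) 14.3 kg; (b) 50.4 ppm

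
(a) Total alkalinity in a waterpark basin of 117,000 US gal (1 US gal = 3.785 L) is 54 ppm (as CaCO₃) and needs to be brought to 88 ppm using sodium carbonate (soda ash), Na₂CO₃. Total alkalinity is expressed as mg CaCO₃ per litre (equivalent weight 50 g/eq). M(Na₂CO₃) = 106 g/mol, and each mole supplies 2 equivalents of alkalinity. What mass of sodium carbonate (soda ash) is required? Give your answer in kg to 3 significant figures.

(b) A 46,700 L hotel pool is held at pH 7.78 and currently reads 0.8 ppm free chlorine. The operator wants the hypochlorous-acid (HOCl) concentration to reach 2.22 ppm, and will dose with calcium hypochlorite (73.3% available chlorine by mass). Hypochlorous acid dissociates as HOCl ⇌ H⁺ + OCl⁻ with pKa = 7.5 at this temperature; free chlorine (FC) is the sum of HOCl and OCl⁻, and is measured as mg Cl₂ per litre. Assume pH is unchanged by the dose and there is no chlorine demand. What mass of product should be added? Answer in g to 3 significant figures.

(a) Volume: 117,000 US gal × 3.785 L/gal = 442,845 L.
(a) Alkalinity to add: (88 − 54) = 34 mg/L as CaCO₃ × 442,845 L = 15,060 g as CaCO₃.
(a) Equivalents: 15,060 g ÷ 50 g/eq = 301.1 eq.
(a) Each mole of Na₂CO₃ supplies 2 eq, so 301.1 / 2 = 150.6 mol.
(a) Mass: 150.6 mol × 106 g/mol = 15,960 g.

(b) [OCl⁻]/[HOCl] = 10^(pH − pKa) = 10^(7.78 − 7.5) = 1.905; fraction as HOCl = 1/(1 + 1.905) = 0.3442.
(b) Free chlorine required for 2.22 ppm HOCl: 2.22 / 0.3442 = 6.45 ppm.
(b) FC to add: 6.45 − 0.8 = 5.65 mg/L as Cl₂.
(b) Cl₂ equivalent: 5.65 mg/L × 46,700 L = 263.9 g.
(b) Product at 73.3% available Cl: 263.9 / 0.733 = 360 g.

(a) 16.0 kg; (b) 360 g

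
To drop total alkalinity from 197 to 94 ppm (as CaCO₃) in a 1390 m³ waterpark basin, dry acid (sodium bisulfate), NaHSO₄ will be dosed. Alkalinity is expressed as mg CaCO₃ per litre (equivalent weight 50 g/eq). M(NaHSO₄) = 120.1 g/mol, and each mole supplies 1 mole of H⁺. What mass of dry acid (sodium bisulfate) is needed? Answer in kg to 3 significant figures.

344 kg

Volume: 1390 m³ = 1,390,000 L.
Alkalinity to neutralize: (197 − 94) = 103 mg/L as CaCO₃ × 1,390,000 L = 143,200 g as CaCO₃.
Equivalents of H⁺ required: 143,200 ÷ 50 g/eq = 2863 eq = 2863 mol NaHSO₄.
Mass of NaHSO₄: 2863 × 120.1 = 343,900 g.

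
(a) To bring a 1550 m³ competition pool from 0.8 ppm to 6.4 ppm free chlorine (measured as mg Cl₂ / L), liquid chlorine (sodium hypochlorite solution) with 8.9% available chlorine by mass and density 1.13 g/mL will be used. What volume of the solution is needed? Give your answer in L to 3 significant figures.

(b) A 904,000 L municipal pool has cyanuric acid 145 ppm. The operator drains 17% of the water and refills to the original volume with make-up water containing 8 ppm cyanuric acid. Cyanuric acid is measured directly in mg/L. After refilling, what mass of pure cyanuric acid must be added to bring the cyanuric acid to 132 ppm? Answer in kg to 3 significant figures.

(a) 86.3 L; (b) 9.30 kg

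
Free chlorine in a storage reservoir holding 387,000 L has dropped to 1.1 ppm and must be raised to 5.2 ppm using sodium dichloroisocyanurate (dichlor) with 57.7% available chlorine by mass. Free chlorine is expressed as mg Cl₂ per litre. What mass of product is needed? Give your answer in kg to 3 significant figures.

2.75 kg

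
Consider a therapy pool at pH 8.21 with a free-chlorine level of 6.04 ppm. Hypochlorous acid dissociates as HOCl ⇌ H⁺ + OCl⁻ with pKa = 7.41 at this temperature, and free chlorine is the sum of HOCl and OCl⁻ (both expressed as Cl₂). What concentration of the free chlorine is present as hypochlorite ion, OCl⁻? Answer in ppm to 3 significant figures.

5.21 ppm

[OCl⁻]/[HOCl] = 10^(pH − pKa) = 10^(8.21 − 7.41) = 10^0.80 = 6.31.
Fraction as HOCl = 1 / (1 + 6.31) = 0.1368.
OCl⁻ = (1 − 0.1368) × 6.04 ppm = 5.214 ppm.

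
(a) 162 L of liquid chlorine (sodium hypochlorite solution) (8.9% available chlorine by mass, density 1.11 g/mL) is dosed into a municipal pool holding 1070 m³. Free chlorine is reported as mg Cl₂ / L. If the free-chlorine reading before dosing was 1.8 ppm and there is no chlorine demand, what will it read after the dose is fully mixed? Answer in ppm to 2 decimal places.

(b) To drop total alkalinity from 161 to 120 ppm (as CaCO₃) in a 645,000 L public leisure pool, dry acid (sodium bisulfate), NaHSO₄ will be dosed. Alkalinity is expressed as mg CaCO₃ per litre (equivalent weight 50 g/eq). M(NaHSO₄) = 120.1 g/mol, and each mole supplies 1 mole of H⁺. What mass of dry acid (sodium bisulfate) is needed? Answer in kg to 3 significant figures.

(a) Volume: 1070 m³ = 1,070,000 L.
(a) Mass of solution: 162 L × 1000 mL/L × 1.11 g/mL = 179,800 g.
(a) Available chlorine delivered: 179,800 g × 0.089 = 16,000 g as Cl₂.
(a) Concentration rise: 16,000 g / 1,070,000 L = 14.96 mg/L = 14.96 ppm.
(a) Final FC: 1.8 + 14.96 = 16.76 ppm.

(b) Alkalinity to neutralize: (161 − 120) = 41 mg/L as CaCO₃ × 645,000 L = 26,440 g as CaCO₃.
(b) Equivalents of H⁺ required: 26,440 ÷ 50 g/eq = 528.9 eq = 528.9 mol NaHSO₄.
(b) Mass of NaHSO₄: 528.9 × 120.1 = 63,520 g.

(a) 16.76 ppm; (b) 63.5 kg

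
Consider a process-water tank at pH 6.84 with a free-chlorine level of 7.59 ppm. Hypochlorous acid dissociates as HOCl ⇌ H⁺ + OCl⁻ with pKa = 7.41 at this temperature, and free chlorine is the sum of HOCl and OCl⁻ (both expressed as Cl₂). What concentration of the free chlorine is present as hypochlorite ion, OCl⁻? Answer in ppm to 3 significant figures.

1.61 ppm

[OCl⁻]/[HOCl] = 10^(pH − pKa) = 10^(6.84 − 7.41) = 10^-0.57 = 0.2692.
Fraction as HOCl = 1 / (1 + 0.2692) = 0.7879.
OCl⁻ = (1 − 0.7879) × 7.59 ppm = 1.61 ppm.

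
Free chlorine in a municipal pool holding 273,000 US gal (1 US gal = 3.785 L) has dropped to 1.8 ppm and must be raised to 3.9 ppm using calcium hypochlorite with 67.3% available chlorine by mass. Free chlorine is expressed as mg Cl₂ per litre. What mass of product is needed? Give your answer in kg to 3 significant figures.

3.22 kg

Volume: 273,000 US gal × 3.785 L/gal = 1,033,305 L.
Chlorine deficit: 3.9 − 1.8 = 2.1 ppm = 2.1 mg/L as Cl₂.
Cl₂ equivalent needed: 2.1 mg/L × 1,033,305 L = 2,170,000 mg = 2170 g.
Product at 67.3% available chlorine: 2170 / 0.673 = 3224 g.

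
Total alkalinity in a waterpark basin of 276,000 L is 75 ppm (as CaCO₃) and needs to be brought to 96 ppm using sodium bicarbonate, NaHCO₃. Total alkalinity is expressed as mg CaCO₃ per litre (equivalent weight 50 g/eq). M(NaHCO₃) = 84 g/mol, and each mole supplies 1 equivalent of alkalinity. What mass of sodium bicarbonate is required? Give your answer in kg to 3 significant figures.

Alkalinity to add: (96 − 75) = 21 mg/L as CaCO₃ × 276,000 L = 5796 g as CaCO₃.
Equivalents: 5796 g ÷ 50 g/eq = 115.9 eq.
NaHCO₃ supplies 1 eq per mole → 115.9 mol.
Mass: 115.9 mol × 84 g/mol = 9737 g.

9.74 kg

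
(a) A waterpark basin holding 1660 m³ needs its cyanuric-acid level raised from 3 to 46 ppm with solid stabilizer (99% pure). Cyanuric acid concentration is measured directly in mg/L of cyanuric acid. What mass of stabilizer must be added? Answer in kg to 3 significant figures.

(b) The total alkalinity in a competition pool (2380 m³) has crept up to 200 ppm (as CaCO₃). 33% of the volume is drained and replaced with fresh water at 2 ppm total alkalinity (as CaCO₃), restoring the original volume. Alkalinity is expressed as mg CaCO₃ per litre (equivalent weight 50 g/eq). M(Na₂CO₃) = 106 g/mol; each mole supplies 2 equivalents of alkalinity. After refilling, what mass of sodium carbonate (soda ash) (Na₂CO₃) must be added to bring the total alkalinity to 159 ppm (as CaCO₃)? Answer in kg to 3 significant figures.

(a) Volume: 1660 m³ = 1,660,000 L.
(a) CYA to add: (46 − 3) = 43 mg/L × 1,660,000 L = 71,380 g cyanuric acid.
(a) At 99% purity: 71,380 / 0.99 = 72,100 g product.

(b) Volume: 2380 m³ = 2,380,000 L.
(b) After draining 33% and refilling: 200 × 0.67 + 2 × 0.33 = 134.66 ppm.
(b) Deficit to target: 159 − 134.66 = 24.34 mg/L.
(b) As CaCO₃: 24.34 mg/L × 2,380,000 L = 57,930 g; ÷ 50 g/eq ÷ 2 = 579.3 mol Na₂CO₃.
(b) Mass: 579.3 × 106 = 61,400 g.

(a) 72.1 kg; (b) 61.4 kg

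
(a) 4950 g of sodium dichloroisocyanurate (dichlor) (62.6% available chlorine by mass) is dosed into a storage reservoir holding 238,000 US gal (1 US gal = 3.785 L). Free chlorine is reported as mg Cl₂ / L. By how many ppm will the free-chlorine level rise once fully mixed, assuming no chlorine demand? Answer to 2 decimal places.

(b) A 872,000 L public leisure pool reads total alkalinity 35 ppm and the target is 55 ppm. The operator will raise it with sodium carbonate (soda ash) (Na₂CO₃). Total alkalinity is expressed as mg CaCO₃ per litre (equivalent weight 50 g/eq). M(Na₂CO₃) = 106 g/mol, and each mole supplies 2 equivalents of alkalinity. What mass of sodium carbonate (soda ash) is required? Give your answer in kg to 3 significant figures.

(a) 3.44 ppm; (b) 18.5 kg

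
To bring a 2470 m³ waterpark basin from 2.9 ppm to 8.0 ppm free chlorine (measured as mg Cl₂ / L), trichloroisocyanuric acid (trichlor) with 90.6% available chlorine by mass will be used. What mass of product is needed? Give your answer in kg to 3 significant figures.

13.9 kg

Volume: 2470 m³ = 2,470,000 L.
Chlorine deficit: 8.0 − 2.9 = 5.1 ppm = 5.1 mg/L as Cl₂.
Cl₂ equivalent needed: 5.1 mg/L × 2,470,000 L = 12,600,000 mg = 12,600 g.
Product at 90.6% available chlorine: 12,600 / 0.906 = 13,900 g.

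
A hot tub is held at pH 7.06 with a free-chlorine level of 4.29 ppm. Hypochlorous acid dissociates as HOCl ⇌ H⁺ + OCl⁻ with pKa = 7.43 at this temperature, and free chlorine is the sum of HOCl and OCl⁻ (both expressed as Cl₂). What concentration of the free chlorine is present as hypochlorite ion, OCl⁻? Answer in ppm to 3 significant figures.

[OCl⁻]/[HOCl] = 10^(pH − pKa) = 10^(7.06 − 7.43) = 10^-0.37 = 0.4266.
Fraction as HOCl = 1 / (1 + 0.4266) = 0.701.
OCl⁻ = (1 − 0.701) × 4.29 ppm = 1.283 ppm.

1.28 ppm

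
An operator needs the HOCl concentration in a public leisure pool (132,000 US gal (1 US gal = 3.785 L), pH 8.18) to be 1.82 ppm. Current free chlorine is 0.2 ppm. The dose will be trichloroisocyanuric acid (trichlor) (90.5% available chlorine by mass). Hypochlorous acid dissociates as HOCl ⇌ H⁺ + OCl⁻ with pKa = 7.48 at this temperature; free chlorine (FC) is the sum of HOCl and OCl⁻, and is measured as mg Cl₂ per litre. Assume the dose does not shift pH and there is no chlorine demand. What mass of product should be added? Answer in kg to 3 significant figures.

5.93 kg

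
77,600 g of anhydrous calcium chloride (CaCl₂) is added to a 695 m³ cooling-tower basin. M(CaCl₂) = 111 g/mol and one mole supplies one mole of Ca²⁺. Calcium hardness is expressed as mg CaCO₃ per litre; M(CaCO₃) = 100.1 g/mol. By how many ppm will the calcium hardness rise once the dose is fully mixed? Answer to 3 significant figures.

101 ppm

Volume: 695 m³ = 695,000 L.
Moles of Ca²⁺: 77,600 g ÷ 111 g/mol = 699.1 mol.
As CaCO₃: 699.1 mol × 100.1 g/mol = 69,980 g.
Rise: 69,980 g / 695,000 L × 1000 = 100.7 mg/L.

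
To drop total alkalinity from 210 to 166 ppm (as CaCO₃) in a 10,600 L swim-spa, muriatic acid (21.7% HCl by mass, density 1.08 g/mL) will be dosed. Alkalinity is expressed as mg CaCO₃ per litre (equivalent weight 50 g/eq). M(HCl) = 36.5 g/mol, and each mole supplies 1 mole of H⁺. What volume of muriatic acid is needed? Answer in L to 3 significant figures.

1.45 L

Alkalinity to neutralize: (210 − 166) = 44 mg/L as CaCO₃ × 10,600 L = 466.4 g as CaCO₃.
Equivalents of H⁺ required: 466.4 ÷ 50 g/eq = 9.328 eq = 9.328 mol HCl.
Mass of HCl: 9.328 × 36.5 = 340.5 g.
Mass of 21.7% solution: 340.5 / 0.217 = 1569 g.
Volume: 1569 g ÷ 1.08 g/mL = 1453 mL.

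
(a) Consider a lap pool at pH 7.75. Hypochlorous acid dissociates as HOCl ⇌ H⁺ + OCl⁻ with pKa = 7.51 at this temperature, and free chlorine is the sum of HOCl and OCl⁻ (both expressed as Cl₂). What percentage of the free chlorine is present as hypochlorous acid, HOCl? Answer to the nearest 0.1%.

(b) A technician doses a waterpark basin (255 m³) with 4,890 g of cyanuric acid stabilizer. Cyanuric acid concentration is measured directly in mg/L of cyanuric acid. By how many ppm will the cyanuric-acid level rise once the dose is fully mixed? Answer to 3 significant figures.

(a) [OCl⁻]/[HOCl] = 10^(pH − pKa) = 10^(7.75 − 7.51) = 10^0.24 = 1.738.
(a) Fraction as HOCl = 1 / (1 + 1.738) = 0.3653.

(b) Volume: 255 m³ = 255,000 L.
(b) Rise: 4,890 g / 255,000 L × 1000 = 19.18 mg/L.

(a) 36.5%; (b) 19.2 ppm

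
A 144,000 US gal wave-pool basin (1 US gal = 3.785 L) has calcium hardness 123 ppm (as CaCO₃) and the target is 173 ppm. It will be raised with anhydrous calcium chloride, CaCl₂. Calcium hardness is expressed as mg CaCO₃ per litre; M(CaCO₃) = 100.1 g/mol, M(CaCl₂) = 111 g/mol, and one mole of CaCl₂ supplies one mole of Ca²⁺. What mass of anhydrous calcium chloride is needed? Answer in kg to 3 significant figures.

30.2 kg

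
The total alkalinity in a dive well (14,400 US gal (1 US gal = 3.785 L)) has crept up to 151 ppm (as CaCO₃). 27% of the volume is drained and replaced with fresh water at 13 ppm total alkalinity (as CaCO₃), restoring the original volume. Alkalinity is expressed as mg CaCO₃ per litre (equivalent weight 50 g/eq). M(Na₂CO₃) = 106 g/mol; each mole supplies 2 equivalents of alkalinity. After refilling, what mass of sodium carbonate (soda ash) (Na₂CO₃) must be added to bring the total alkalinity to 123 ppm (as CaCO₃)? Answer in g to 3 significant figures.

535 g

Volume: 14,400 US gal × 3.785 L/gal = 54,504 L.
After draining 27% and refilling: 151 × 0.73 + 13 × 0.27 = 113.74 ppm.
Deficit to target: 123 − 113.74 = 9.26 mg/L.
As CaCO₃: 9.26 mg/L × 54,504 L = 504.7 g; ÷ 50 g/eq ÷ 2 = 5.047 mol Na₂CO₃.
Mass: 5.047 × 106 = 535 g.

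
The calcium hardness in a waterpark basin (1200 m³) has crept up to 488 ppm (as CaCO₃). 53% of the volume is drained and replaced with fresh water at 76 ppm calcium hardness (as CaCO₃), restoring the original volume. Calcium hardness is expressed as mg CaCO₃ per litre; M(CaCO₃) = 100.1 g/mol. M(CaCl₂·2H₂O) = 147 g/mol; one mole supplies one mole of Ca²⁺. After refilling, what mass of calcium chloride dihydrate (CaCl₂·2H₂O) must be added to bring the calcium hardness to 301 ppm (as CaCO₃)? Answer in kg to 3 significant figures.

Volume: 1200 m³ = 1,200,000 L.
After draining 53% and refilling: 488 × 0.47 + 76 × 0.53 = 269.64 ppm.
Deficit to target: 301 − 269.64 = 31.36 mg/L.
As CaCO₃: 31.36 mg/L × 1,200,000 L = 37,630 g; ÷ 100.1 = 375.9 mol Ca²⁺.
Mass: 375.9 × 147 = 55,260 g.

55.3 kg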